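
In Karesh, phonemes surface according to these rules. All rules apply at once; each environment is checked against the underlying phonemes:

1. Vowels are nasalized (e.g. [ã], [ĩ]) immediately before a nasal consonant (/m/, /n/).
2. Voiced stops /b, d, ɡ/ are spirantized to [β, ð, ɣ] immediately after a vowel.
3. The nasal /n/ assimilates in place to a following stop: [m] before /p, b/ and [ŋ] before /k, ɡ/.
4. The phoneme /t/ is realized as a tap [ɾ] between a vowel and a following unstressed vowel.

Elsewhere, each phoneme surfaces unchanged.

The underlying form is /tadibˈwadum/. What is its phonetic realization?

/t/ — word-initial; rule 4 does not apply here → [t].
/a/ — between /t/ and /d/; rule 1 does not apply here → [a].
Rule 2 applies to /d/ (between /a/ and /i/: immediately after a vowel) → [ð].
/i/ (between /d/ and /b/) is in the target of rule 1 but the environment (before a nasal consonant) is not met → [i].
/b/ — between /i/ and /w/, immediately after a vowel — surfaces as [β] (rule 2).
/w/ stays [w].
/a/ (between /w/ and /d/): rule 1 targets it, but not before a nasal consonant → unchanged [a].
/d/ — between /a/ and /u/, immediately after a vowel — surfaces as [ð] (rule 2).
/u/ (between /d/ and /m/) occurs before a nasal consonant → [ũ] by rule 1.
/m/ (word-final): no rule targets it → [m].

[taðiβˈwaðũm]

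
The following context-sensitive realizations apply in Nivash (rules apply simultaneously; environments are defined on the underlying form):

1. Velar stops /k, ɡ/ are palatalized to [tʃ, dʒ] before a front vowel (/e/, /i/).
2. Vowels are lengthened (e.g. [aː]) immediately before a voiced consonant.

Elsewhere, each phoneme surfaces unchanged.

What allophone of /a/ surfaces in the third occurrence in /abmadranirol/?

Rule 2 applies to /a/ (between /r/ and /n/: before a voiced consonant) → [aː].

[aː]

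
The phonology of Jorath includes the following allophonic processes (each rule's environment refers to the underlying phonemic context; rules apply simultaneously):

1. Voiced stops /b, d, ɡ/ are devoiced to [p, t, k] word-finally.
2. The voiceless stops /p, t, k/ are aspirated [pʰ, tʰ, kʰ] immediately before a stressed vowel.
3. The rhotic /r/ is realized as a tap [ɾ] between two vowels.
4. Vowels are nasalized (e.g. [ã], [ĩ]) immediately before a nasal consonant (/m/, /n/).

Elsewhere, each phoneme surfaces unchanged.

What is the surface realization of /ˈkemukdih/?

[ˈkʰẽmukdih]

/k/ (word-initial): immediately before a stressed vowel, so rule 2 applies → [kʰ].
/e/ (between /k/ and /m/): before a nasal consonant, so rule 4 applies → [ẽ].
/u/ (between /m/ and /k/) is in the target of rule 4 but the environment (before a nasal consonant) is not met → [u].
/k/ — between /u/ and /d/; rule 2 does not apply here → [k].
/d/ (between /k/ and /i/) fails the environment for rule 1, so it stays [d].
/i/ (between /d/ and /h/) fails the environment for rule 4, so it stays [i].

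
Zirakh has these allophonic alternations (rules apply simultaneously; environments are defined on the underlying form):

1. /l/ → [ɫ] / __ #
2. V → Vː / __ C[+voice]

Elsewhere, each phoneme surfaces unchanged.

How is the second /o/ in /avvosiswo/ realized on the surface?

/o/ (word-final): rule 2 targets it, but not before a voiced consonant → unchanged [o].

[o]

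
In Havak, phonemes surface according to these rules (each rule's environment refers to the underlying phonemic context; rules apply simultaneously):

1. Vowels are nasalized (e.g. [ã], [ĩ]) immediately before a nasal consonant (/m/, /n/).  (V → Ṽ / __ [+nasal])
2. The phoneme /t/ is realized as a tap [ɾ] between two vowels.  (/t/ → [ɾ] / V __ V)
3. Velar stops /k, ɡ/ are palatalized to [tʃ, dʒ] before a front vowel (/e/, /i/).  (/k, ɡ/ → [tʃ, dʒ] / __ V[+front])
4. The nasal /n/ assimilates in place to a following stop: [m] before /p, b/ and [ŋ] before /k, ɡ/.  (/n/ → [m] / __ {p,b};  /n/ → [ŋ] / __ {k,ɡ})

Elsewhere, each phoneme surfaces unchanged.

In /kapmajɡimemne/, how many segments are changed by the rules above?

3

Segments that undergo a rule: /ɡ/ → [dʒ] (rule 3); /i/ → [ĩ] (rule 1); /e/ → [ẽ] (rule 1).
All other segments surface unchanged.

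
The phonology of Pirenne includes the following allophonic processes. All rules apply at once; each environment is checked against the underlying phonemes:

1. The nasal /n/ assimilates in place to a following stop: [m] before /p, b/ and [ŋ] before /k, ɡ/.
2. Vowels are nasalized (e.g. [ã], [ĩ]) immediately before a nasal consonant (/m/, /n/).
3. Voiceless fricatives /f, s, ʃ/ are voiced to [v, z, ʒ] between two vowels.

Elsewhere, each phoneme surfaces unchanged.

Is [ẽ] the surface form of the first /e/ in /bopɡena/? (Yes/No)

/e/ meets the environment for rule 2 (before a nasal consonant) → [ẽ].
The actual realization is [ẽ], which matches [ẽ].

Yes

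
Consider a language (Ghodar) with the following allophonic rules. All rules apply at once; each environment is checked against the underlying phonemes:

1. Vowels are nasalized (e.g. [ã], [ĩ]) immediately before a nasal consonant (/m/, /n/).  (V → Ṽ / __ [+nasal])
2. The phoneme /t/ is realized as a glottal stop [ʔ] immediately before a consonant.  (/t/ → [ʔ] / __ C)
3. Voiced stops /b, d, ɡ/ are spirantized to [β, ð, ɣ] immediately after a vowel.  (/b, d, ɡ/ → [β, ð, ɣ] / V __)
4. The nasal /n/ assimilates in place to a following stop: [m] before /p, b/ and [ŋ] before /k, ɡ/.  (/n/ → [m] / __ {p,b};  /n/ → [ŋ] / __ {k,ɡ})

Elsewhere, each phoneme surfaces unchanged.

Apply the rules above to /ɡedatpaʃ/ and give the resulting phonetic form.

[ɡeðaʔpaʃ]

/ɡ/ (word-initial): rule 3 targets it, but not immediately after a vowel → unchanged [ɡ].
/e/ (between /ɡ/ and /d/): rule 1 targets it, but not before a nasal consonant → unchanged [e].
/d/ meets the environment for rule 3 (immediately after a vowel) → [ð].
/a/ — between /d/ and /t/; rule 1 does not apply here → [a].
/t/ (between /a/ and /p/): immediately before a consonant, so rule 2 applies → [ʔ].
/p/ stays [p].
/a/ (between /p/ and /ʃ/): rule 1 targets it, but not before a nasal consonant → unchanged [a].
/ʃ/ — not in any rule's target class → [ʃ].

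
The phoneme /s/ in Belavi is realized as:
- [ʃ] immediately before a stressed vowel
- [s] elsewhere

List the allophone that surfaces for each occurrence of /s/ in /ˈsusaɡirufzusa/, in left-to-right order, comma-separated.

Occurrence 1 (position 1): immediately before a stressed vowel → [ʃ].
Occurrence 2 (position 3): no conditioning environment matches → elsewhere allophone [s].
Occurrence 3 (position 12): no conditioning environment matches → elsewhere allophone [s].

[ʃ], [s], [s]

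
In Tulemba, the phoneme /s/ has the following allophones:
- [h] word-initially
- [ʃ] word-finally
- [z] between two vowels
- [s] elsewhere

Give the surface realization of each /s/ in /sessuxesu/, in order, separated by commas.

[h], [s], [s], [z]

Occurrence 1 (position 1): word-initially → [h].
Occurrence 2 (position 3): no conditioning environment matches → elsewhere allophone [s].
Occurrence 3 (position 4): no conditioning environment matches → elsewhere allophone [s].
Occurrence 4 (position 8): between two vowels → [z].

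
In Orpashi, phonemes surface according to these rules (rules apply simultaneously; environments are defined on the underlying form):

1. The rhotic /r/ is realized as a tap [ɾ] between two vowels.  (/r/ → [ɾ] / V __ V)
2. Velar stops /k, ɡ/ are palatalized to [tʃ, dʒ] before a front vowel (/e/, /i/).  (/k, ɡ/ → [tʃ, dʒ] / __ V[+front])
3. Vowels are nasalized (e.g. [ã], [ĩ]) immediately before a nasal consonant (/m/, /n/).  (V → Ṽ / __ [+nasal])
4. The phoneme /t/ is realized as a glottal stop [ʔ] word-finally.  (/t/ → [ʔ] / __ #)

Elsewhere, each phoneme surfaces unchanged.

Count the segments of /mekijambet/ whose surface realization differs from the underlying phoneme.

Segments that undergo a rule: /k/ → [tʃ] (rule 2); /a/ → [ã] (rule 3); /t/ → [ʔ] (rule 4).
All other segments surface unchanged.

3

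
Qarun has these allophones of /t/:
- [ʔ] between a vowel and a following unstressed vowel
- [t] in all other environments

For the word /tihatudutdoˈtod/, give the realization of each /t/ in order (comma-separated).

Occurrence 1 (position 1): no conditioning environment matches → elsewhere allophone [t].
Occurrence 2 (position 5): between a vowel and a following unstressed vowel → [ʔ].
Occurrence 3 (position 9): no conditioning environment matches → elsewhere allophone [t].
Occurrence 4 (position 12): no conditioning environment matches → elsewhere allophone [t].

[t], [ʔ], [t], [t]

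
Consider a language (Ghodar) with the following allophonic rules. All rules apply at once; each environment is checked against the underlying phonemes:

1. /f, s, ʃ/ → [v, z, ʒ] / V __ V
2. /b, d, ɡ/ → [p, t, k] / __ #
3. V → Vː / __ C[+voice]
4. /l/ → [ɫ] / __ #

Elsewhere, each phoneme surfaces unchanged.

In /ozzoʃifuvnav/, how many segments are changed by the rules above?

5

Segments that undergo a rule: /o/ → [oː] (rule 3); /ʃ/ → [ʒ] (rule 1); /f/ → [v] (rule 1); /u/ → [uː] (rule 3); /a/ → [aː] (rule 3).
All other segments surface unchanged.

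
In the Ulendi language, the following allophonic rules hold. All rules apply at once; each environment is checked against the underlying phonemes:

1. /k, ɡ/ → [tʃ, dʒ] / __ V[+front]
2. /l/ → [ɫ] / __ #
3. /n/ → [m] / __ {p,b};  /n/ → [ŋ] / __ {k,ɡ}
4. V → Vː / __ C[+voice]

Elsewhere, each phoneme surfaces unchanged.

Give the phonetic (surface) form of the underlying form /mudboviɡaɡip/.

/u/ (between /m/ and /d/) occurs before a voiced consonant → [uː] by rule 4.
/o/ (between /b/ and /v/) occurs before a voiced consonant → [oː] by rule 4.
/i/ — between /v/ and /ɡ/, before a voiced consonant — surfaces as [iː] (rule 4).
/ɡ/ (between /i/ and /a/) is in the target of rule 1 but the environment (before a front vowel) is not met → [ɡ].
/a/ (between /ɡ/ and /ɡ/): before a voiced consonant, so rule 4 applies → [aː].
/ɡ/ (between /a/ and /i/) occurs before a front vowel → [dʒ] by rule 1.
/i/ (between /ɡ/ and /p/): rule 4 targets it, but not before a voiced consonant → unchanged [i].

[muːdboːviːɡaːdʒip]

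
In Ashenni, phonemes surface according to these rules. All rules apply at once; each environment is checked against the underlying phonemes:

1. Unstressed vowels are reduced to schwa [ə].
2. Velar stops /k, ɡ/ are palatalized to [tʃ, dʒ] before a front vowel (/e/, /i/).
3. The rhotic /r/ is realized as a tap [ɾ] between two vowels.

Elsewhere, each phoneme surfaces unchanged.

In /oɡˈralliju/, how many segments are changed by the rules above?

Segments that undergo a rule: /o/ → [ə] (rule 1); /i/ → [ə] (rule 1); /u/ → [ə] (rule 1).
All other segments surface unchanged.

3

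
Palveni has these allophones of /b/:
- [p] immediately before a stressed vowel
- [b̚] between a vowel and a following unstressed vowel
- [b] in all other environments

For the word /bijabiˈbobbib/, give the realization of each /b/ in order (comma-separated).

Occurrence 1 (position 1): no conditioning environment matches → elsewhere allophone [b].
Occurrence 2 (position 5): between a vowel and a following unstressed vowel → [b̚].
Occurrence 3 (position 7): immediately before a stressed vowel → [p].
Occurrence 4 (position 9): no conditioning environment matches → elsewhere allophone [b].
Occurrence 5 (position 10): no conditioning environment matches → elsewhere allophone [b].
Occurrence 6 (position 12): no conditioning environment matches → elsewhere allophone [b].

[b], [b̚], [p], [b], [b], [b]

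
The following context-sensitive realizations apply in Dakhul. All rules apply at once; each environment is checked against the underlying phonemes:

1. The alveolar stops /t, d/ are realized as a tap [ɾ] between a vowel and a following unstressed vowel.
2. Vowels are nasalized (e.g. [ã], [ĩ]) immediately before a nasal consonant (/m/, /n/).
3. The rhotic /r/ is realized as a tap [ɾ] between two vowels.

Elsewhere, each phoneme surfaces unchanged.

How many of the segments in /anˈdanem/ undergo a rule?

Segments that undergo a rule: /a/ → [ã] (rule 2); /a/ → [ã] (rule 2); /e/ → [ẽ] (rule 2).
All other segments surface unchanged.

3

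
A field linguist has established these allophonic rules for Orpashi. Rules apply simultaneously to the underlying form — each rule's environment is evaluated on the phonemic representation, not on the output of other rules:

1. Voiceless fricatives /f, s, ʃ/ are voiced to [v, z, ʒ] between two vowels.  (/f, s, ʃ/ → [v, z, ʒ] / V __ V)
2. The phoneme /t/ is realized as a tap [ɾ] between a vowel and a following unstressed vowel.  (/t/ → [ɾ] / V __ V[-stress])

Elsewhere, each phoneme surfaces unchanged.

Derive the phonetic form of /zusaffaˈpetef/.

/z/ stays [z].
/u/ (between /z/ and /s/) is unaffected → [u].
/s/ meets the environment for rule 1 (between two vowels) → [z].
/a/ (between /s/ and /f/) is unaffected → [a].
/f/ (between /a/ and /f/): rule 1 targets it, but not between two vowels → unchanged [f].
/f/ — between /f/ and /a/; rule 1 does not apply here → [f].
/a/ (between /f/ and /p/) is unaffected → [a].
/p/ stays [p].
/e/ stays [e].
/t/ meets the environment for rule 2 (between a vowel and a following unstressed vowel) → [ɾ].
/e/ (between /t/ and /f/): no rule targets it → [e].
/f/ (word-final): rule 1 targets it, but not between two vowels → unchanged [f].

[zuzaffaˈpeɾef]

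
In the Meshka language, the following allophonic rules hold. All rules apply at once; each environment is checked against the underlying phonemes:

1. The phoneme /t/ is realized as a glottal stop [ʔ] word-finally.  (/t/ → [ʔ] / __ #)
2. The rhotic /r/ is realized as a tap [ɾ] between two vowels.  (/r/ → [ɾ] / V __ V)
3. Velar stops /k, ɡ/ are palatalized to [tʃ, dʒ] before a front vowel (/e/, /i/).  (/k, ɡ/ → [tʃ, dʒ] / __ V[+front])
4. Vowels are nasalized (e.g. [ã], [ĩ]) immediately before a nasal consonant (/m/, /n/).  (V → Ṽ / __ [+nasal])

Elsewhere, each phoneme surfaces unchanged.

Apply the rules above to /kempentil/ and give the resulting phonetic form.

/k/ (word-initial) occurs before a front vowel → [tʃ] by rule 3.
/e/ (between /k/ and /m/): before a nasal consonant, so rule 4 applies → [ẽ].
/m/ — not in any rule's target class → [m].
/p/ (between /m/ and /e/) is unaffected → [p].
/e/ — between /p/ and /n/, before a nasal consonant — surfaces as [ẽ] (rule 4).
/n/ (between /e/ and /t/) is unaffected → [n].
/t/ (between /n/ and /i/) is in the target of rule 1 but the environment (word-finally) is not met → [t].
/i/ (between /t/ and /l/): rule 4 targets it, but not before a nasal consonant → unchanged [i].
/l/ — not in any rule's target class → [l].

[tʃẽmpẽntil]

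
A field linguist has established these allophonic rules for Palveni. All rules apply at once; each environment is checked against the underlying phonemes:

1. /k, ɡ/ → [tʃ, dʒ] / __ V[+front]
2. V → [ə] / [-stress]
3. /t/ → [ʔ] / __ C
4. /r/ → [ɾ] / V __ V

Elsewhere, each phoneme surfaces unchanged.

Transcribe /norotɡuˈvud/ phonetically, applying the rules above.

[nəɾəʔɡəˈvud]

/o/ (between /n/ and /r/) occurs in an unstressed syllable → [ə] by rule 2.
/r/ meets the environment for rule 4 (between two vowels) → [ɾ].
/o/ (between /r/ and /t/): in an unstressed syllable, so rule 2 applies → [ə].
/t/ meets the environment for rule 3 (immediately before a consonant) → [ʔ].
/ɡ/ — between /t/ and /u/; rule 1 does not apply here → [ɡ].
/u/ meets the environment for rule 2 (in an unstressed syllable) → [ə].
/u/ (between /v/ and /d/): rule 2 targets it, but not in an unstressed syllable → unchanged [u].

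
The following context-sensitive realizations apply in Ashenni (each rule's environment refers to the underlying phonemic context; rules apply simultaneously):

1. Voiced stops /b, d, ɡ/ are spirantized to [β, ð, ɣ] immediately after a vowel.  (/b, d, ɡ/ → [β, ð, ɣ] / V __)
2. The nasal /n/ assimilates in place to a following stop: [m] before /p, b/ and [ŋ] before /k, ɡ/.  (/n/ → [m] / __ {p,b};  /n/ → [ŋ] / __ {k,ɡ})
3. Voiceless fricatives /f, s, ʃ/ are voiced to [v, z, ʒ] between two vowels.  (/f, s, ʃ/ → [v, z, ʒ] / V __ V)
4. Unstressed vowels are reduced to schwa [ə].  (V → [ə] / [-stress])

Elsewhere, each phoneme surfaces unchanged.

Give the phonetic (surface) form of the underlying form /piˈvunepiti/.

/p/ stays [p].
/i/ (between /p/ and /v/): in an unstressed syllable, so rule 4 applies → [ə].
/v/ stays [v].
/u/ (between /v/ and /n/): rule 4 targets it, but not in an unstressed syllable → unchanged [u].
/n/ (between /u/ and /e/) fails the environment for rule 2, so it stays [n].
/e/ meets the environment for rule 4 (in an unstressed syllable) → [ə].
/p/ (between /e/ and /i/) is unaffected → [p].
Rule 4 applies to /i/ (between /p/ and /t/: in an unstressed syllable) → [ə].
/t/ (between /i/ and /i/): no rule targets it → [t].
Rule 4 applies to /i/ (word-final: in an unstressed syllable) → [ə].

[pəˈvunəpətə]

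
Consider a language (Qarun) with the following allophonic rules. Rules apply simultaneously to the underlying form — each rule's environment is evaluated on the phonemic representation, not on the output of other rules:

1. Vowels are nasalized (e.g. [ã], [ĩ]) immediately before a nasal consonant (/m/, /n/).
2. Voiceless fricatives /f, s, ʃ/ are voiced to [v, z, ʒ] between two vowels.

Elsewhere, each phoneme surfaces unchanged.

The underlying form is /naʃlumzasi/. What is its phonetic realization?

/n/ — not in any rule's target class → [n].
/a/ (between /n/ and /ʃ/) is in the target of rule 1 but the environment (before a nasal consonant) is not met → [a].
/ʃ/ (between /a/ and /l/): rule 2 targets it, but not between two vowels → unchanged [ʃ].
/l/ stays [l].
/u/ — between /l/ and /m/, before a nasal consonant — surfaces as [ũ] (rule 1).
/m/ — not in any rule's target class → [m].
/z/ — not in any rule's target class → [z].
/a/ (between /z/ and /s/) fails the environment for rule 1, so it stays [a].
/s/ (between /a/ and /i/): between two vowels, so rule 2 applies → [z].
/i/ (word-final) fails the environment for rule 1, so it stays [i].

[naʃlũmzazi]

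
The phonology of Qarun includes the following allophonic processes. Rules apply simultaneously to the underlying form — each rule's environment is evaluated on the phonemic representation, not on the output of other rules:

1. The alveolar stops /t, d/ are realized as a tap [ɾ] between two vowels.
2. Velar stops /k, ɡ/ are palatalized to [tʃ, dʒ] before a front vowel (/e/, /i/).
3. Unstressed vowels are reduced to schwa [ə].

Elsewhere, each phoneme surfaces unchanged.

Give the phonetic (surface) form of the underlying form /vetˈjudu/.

/v/ stays [v].
Rule 3 applies to /e/ (between /v/ and /t/: in an unstressed syllable) → [ə].
/t/ (between /e/ and /j/) is in the target of rule 1 but the environment (between two vowels) is not met → [t].
/j/ — not in any rule's target class → [j].
/u/ — between /j/ and /d/; rule 3 does not apply here → [u].
/d/ (between /u/ and /u/): between two vowels, so rule 1 applies → [ɾ].
/u/ (word-final): in an unstressed syllable, so rule 3 applies → [ə].

[vətˈjuɾə]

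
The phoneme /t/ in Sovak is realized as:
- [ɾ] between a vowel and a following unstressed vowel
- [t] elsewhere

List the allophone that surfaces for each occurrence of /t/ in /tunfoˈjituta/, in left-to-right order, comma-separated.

[t], [ɾ], [ɾ]

Occurrence 1 (position 1): no conditioning environment matches → elsewhere allophone [t].
Occurrence 2 (position 8): between a vowel and a following unstressed vowel → [ɾ].
Occurrence 3 (position 10): between a vowel and a following unstressed vowel → [ɾ].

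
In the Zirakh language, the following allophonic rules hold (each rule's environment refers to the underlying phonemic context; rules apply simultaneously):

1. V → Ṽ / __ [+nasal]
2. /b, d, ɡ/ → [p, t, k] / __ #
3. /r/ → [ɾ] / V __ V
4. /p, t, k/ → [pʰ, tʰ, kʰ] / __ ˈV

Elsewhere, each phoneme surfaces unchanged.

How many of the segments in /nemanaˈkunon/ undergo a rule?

5

Segments that undergo a rule: /e/ → [ẽ] (rule 1); /a/ → [ã] (rule 1); /k/ → [kʰ] (rule 4); /u/ → [ũ] (rule 1); /o/ → [õ] (rule 1).
All other segments surface unchanged.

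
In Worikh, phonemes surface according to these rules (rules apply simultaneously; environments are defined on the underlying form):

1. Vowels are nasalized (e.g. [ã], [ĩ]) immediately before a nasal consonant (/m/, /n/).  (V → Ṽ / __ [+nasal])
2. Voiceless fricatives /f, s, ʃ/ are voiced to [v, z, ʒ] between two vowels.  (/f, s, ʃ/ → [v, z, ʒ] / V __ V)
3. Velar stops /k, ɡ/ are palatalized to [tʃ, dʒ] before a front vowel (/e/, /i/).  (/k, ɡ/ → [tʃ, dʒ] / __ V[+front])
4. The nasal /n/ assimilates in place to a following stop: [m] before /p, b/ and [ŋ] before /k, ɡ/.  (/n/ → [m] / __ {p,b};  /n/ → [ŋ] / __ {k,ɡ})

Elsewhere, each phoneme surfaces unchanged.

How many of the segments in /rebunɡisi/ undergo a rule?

4

Segments that undergo a rule: /u/ → [ũ] (rule 1); /n/ → [ŋ] (rule 4); /ɡ/ → [dʒ] (rule 3); /s/ → [z] (rule 2).
All other segments surface unchanged.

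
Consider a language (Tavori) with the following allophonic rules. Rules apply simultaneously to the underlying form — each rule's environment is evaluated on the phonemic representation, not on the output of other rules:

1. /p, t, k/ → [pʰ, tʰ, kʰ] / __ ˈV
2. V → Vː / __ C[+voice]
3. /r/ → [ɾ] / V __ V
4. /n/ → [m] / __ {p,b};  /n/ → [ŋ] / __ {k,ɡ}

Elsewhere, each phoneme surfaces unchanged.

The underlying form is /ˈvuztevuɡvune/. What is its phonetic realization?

[ˈvuːzteːvuːɡvuːne]

/v/ (word-initial): no rule targets it → [v].
/u/ meets the environment for rule 2 (before a voiced consonant) → [uː].
/z/ (between /u/ and /t/) is unaffected → [z].
/t/ (between /z/ and /e/) fails the environment for rule 1, so it stays [t].
Rule 2 applies to /e/ (between /t/ and /v/: before a voiced consonant) → [eː].
/v/ (between /e/ and /u/): no rule targets it → [v].
Rule 2 applies to /u/ (between /v/ and /ɡ/: before a voiced consonant) → [uː].
/ɡ/ — not in any rule's target class → [ɡ].
/v/ (between /ɡ/ and /u/): no rule targets it → [v].
/u/ meets the environment for rule 2 (before a voiced consonant) → [uː].
/n/ — between /u/ and /e/; rule 4 does not apply here → [n].
/e/ — word-final; rule 2 does not apply here → [e].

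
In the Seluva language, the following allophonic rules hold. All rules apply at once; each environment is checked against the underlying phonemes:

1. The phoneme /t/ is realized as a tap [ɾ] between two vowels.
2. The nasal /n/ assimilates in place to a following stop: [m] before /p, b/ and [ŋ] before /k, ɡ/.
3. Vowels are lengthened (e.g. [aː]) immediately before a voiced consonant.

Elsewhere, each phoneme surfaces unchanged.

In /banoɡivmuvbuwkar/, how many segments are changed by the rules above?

6

Segments that undergo a rule: /a/ → [aː] (rule 3); /o/ → [oː] (rule 3); /i/ → [iː] (rule 3); /u/ → [uː] (rule 3); /u/ → [uː] (rule 3); /a/ → [aː] (rule 3).
All other segments surface unchanged.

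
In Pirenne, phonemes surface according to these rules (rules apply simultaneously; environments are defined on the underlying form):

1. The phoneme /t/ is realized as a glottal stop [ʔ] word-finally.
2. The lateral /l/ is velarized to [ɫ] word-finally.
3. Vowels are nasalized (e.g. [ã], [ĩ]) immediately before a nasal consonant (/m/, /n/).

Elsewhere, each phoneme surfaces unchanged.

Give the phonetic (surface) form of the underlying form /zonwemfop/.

[zõnwẽmfop]

/z/ (word-initial): no rule targets it → [z].
/o/ (between /z/ and /n/) occurs before a nasal consonant → [õ] by rule 3.
/n/ — not in any rule's target class → [n].
/w/ (between /n/ and /e/): no rule targets it → [w].
/e/ meets the environment for rule 3 (before a nasal consonant) → [ẽ].
/m/ stays [m].
/f/ (between /m/ and /o/): no rule targets it → [f].
/o/ (between /f/ and /p/): rule 3 targets it, but not before a nasal consonant → unchanged [o].
/p/ — not in any rule's target class → [p].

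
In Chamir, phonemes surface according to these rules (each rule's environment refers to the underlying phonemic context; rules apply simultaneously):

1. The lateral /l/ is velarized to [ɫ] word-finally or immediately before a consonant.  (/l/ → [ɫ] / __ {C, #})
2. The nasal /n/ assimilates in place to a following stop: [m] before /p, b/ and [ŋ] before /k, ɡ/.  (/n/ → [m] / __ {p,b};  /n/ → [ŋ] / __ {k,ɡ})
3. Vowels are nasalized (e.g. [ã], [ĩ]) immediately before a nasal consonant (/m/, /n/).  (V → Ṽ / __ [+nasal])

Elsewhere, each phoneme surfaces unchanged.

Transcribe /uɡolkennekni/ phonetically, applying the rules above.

/u/ (word-initial) fails the environment for rule 3, so it stays [u].
/ɡ/ (between /u/ and /o/): no rule targets it → [ɡ].
/o/ (between /ɡ/ and /l/) is in the target of rule 3 but the environment (before a nasal consonant) is not met → [o].
/l/ (between /o/ and /k/) occurs word-finally or immediately before a consonant → [ɫ] by rule 1.
/k/ — not in any rule's target class → [k].
/e/ meets the environment for rule 3 (before a nasal consonant) → [ẽ].
/n/ (between /e/ and /n/) fails the environment for rule 2, so it stays [n].
/n/ (between /n/ and /e/): rule 2 targets it, but not before a labial or velar stop → unchanged [n].
/e/ (between /n/ and /k/): rule 3 targets it, but not before a nasal consonant → unchanged [e].
/k/ (between /e/ and /n/): no rule targets it → [k].
/n/ (between /k/ and /i/): rule 2 targets it, but not before a labial or velar stop → unchanged [n].
/i/ (word-final) is in the target of rule 3 but the environment (before a nasal consonant) is not met → [i].

[uɡoɫkẽnnekni]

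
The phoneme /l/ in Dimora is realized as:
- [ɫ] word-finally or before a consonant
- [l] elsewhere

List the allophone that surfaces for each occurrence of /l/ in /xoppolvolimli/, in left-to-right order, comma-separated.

[ɫ], [l], [l]

Occurrence 1 (position 6): word-finally or before a consonant → [ɫ].
Occurrence 2 (position 9): no conditioning environment matches → elsewhere allophone [l].
Occurrence 3 (position 12): no conditioning environment matches → elsewhere allophone [l].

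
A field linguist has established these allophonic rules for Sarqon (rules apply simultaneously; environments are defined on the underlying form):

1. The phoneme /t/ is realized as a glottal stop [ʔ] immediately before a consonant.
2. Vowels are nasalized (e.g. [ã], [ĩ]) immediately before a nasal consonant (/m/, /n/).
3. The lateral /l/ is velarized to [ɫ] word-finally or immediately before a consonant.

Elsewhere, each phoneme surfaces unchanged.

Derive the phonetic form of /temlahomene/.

[tẽmlahõmẽne]

/t/ (word-initial) fails the environment for rule 1, so it stays [t].
/e/ (between /t/ and /m/) occurs before a nasal consonant → [ẽ] by rule 2.
/m/ (between /e/ and /l/) is unaffected → [m].
/l/ (between /m/ and /a/) fails the environment for rule 3, so it stays [l].
/a/ (between /l/ and /h/) fails the environment for rule 2, so it stays [a].
/h/ (between /a/ and /o/) is unaffected → [h].
/o/ meets the environment for rule 2 (before a nasal consonant) → [õ].
/m/ (between /o/ and /e/) is unaffected → [m].
/e/ — between /m/ and /n/, before a nasal consonant — surfaces as [ẽ] (rule 2).
/n/ (between /e/ and /e/) is unaffected → [n].
/e/ — word-final; rule 2 does not apply here → [e].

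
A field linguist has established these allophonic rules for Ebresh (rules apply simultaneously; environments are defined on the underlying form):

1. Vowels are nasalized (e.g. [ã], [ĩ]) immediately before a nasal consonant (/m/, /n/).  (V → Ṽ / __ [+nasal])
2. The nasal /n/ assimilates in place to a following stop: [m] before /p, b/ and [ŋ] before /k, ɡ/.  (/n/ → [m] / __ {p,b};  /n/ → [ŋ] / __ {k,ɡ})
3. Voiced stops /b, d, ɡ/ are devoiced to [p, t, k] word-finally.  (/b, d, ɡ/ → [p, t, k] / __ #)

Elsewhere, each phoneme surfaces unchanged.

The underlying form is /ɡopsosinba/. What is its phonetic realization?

[ɡopsosĩmba]

/ɡ/ (word-initial) fails the environment for rule 3, so it stays [ɡ].
/o/ (between /ɡ/ and /p/): rule 1 targets it, but not before a nasal consonant → unchanged [o].
/o/ — between /s/ and /s/; rule 1 does not apply here → [o].
/i/ (between /s/ and /n/): before a nasal consonant, so rule 1 applies → [ĩ].
/n/ (between /i/ and /b/): before a labial or velar stop, so rule 2 applies → [m].
/b/ — between /n/ and /a/; rule 3 does not apply here → [b].
/a/ (word-final) fails the environment for rule 1, so it stays [a].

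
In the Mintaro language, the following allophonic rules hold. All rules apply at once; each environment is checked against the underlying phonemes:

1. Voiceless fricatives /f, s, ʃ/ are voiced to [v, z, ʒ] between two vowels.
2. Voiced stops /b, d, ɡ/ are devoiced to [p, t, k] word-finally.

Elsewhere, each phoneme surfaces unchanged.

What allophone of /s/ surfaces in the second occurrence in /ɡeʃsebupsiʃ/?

/s/ (between /p/ and /i/) is in the target of rule 1 but the environment (between two vowels) is not met → [s].

[s]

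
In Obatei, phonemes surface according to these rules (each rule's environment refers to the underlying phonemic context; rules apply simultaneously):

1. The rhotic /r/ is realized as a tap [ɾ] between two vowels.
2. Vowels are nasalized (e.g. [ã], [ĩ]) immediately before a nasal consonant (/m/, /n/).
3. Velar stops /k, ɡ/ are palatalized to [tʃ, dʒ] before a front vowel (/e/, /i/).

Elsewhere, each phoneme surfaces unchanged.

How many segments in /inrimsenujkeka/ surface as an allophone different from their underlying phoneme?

4

Segments that undergo a rule: /i/ → [ĩ] (rule 2); /i/ → [ĩ] (rule 2); /e/ → [ẽ] (rule 2); /k/ → [tʃ] (rule 3).
All other segments surface unchanged.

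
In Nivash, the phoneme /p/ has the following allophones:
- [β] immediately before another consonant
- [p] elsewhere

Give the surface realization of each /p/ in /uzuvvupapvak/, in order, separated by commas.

[p], [β]

Occurrence 1 (position 7): no conditioning environment matches → elsewhere allophone [p].
Occurrence 2 (position 9): immediately before another consonant → [β].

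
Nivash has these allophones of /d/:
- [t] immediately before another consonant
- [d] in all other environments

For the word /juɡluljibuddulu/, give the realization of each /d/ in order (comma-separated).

Occurrence 1 (position 11): immediately before another consonant → [t].
Occurrence 2 (position 12): no conditioning environment matches → elsewhere allophone [d].

[t], [d]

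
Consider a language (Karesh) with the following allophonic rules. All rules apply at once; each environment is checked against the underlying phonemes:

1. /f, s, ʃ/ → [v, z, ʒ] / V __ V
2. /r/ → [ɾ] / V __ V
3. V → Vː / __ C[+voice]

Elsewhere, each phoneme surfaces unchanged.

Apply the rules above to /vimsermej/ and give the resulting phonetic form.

[viːmseːrmeːj]

/v/ (word-initial): no rule targets it → [v].
/i/ — between /v/ and /m/, before a voiced consonant — surfaces as [iː] (rule 3).
/m/ — not in any rule's target class → [m].
/s/ (between /m/ and /e/) is in the target of rule 1 but the environment (between two vowels) is not met → [s].
/e/ — between /s/ and /r/, before a voiced consonant — surfaces as [eː] (rule 3).
/r/ (between /e/ and /m/): rule 2 targets it, but not between two vowels → unchanged [r].
/m/ (between /r/ and /e/) is unaffected → [m].
/e/ (between /m/ and /j/): before a voiced consonant, so rule 3 applies → [eː].
/j/ (word-final): no rule targets it → [j].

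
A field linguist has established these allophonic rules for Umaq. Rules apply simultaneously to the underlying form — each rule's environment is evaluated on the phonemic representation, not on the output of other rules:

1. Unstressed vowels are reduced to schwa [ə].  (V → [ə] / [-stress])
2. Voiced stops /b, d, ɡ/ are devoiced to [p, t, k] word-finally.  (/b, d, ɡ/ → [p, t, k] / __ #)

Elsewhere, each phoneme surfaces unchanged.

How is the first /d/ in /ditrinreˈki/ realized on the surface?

[d]

/d/ (word-initial) fails the environment for rule 2, so it stays [d].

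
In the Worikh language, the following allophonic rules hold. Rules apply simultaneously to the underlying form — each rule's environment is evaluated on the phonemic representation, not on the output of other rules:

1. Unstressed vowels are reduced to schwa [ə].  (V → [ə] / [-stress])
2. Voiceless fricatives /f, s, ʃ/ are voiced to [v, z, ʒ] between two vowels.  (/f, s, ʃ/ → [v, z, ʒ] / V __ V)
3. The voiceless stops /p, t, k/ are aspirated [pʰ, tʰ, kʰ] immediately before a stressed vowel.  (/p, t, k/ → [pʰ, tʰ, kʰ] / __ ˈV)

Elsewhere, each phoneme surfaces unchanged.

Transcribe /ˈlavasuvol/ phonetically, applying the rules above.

/a/ (between /l/ and /v/): rule 1 targets it, but not in an unstressed syllable → unchanged [a].
/a/ (between /v/ and /s/) occurs in an unstressed syllable → [ə] by rule 1.
/s/ — between /a/ and /u/, between two vowels — surfaces as [z] (rule 2).
/u/ (between /s/ and /v/): in an unstressed syllable, so rule 1 applies → [ə].
/o/ (between /v/ and /l/): in an unstressed syllable, so rule 1 applies → [ə].

[ˈlavəzəvəl]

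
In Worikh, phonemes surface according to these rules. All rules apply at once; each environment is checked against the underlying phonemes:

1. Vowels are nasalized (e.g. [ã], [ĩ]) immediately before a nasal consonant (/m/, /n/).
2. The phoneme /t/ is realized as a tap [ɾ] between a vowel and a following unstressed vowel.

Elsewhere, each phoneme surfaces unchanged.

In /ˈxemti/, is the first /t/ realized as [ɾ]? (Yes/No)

/t/ (between /m/ and /i/) is in the target of rule 2 but the environment (between a vowel and a following unstressed vowel) is not met → [t].
The actual realization is [t], not [ɾ].

No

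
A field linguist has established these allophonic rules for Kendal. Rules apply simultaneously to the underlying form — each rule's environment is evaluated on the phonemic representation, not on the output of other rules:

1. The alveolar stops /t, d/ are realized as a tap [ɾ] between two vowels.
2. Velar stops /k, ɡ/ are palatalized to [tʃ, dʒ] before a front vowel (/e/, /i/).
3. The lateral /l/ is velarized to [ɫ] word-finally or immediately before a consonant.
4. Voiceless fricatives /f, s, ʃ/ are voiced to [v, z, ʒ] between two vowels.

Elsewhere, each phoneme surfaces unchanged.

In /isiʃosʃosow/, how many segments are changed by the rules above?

Segments that undergo a rule: /s/ → [z] (rule 4); /ʃ/ → [ʒ] (rule 4); /s/ → [z] (rule 4).
All other segments surface unchanged.

3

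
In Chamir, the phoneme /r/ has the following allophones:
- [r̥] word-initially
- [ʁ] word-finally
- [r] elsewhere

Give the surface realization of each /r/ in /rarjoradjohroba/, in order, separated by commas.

Occurrence 1 (position 1): word-initially → [r̥].
Occurrence 2 (position 3): no conditioning environment matches → elsewhere allophone [r].
Occurrence 3 (position 6): no conditioning environment matches → elsewhere allophone [r].
Occurrence 4 (position 12): no conditioning environment matches → elsewhere allophone [r].

[r̥], [r], [r], [r]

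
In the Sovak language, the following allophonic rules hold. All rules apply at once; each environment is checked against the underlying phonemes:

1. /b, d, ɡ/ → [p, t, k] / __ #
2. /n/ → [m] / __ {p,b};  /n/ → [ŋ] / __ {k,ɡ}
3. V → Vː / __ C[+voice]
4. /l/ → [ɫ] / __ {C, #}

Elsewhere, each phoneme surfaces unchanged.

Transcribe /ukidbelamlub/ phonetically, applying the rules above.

[ukiːdbeːlaːmluːp]

/u/ (word-initial) is in the target of rule 3 but the environment (before a voiced consonant) is not met → [u].
/k/ — not in any rule's target class → [k].
/i/ meets the environment for rule 3 (before a voiced consonant) → [iː].
/d/ (between /i/ and /b/) fails the environment for rule 1, so it stays [d].
/b/ (between /d/ and /e/): rule 1 targets it, but not word-finally → unchanged [b].
/e/ meets the environment for rule 3 (before a voiced consonant) → [eː].
/l/ (between /e/ and /a/) is in the target of rule 4 but the environment (word-finally or immediately before a consonant) is not met → [l].
/a/ — between /l/ and /m/, before a voiced consonant — surfaces as [aː] (rule 3).
/m/ stays [m].
/l/ (between /m/ and /u/) is in the target of rule 4 but the environment (word-finally or immediately before a consonant) is not met → [l].
Rule 3 applies to /u/ (between /l/ and /b/: before a voiced consonant) → [uː].
/b/ meets the environment for rule 1 (word-finally) → [p].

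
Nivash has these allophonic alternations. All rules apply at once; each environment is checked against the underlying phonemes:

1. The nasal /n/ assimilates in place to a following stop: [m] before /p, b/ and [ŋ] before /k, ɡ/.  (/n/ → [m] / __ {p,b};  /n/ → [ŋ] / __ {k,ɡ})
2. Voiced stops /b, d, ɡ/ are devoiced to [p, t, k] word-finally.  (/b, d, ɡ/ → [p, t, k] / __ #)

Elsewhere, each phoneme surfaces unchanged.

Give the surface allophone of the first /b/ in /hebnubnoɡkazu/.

/b/ (between /e/ and /n/) is in the target of rule 2 but the environment (word-finally) is not met → [b].

[b]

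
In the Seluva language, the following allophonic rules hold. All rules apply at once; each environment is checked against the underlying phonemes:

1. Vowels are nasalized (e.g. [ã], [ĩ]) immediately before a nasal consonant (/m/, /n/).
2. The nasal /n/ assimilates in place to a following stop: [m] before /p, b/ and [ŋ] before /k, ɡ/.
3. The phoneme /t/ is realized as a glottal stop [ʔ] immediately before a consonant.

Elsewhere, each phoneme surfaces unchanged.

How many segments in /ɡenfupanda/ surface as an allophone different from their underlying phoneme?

2

Segments that undergo a rule: /e/ → [ẽ] (rule 1); /a/ → [ã] (rule 1).
All other segments surface unchanged.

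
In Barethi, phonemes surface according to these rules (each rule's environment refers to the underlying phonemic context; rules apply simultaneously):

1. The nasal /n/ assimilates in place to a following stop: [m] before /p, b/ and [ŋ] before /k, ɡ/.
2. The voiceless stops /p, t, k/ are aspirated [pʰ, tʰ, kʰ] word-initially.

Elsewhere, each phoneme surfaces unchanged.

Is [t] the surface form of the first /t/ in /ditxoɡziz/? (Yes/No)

/t/ (between /i/ and /x/) is in the target of rule 2 but the environment (word-initially) is not met → [t].
The actual realization is [t], which matches [t].

Yes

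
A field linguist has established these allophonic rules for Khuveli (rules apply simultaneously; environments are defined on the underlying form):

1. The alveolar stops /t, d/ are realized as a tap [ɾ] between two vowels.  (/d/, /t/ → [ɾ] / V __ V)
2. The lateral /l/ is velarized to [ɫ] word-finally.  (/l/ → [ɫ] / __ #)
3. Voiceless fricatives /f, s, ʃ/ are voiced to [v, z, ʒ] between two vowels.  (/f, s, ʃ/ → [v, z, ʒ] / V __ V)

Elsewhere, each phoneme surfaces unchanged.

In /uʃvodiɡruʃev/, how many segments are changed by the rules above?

Segments that undergo a rule: /d/ → [ɾ] (rule 1); /ʃ/ → [ʒ] (rule 3).
All other segments surface unchanged.

2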